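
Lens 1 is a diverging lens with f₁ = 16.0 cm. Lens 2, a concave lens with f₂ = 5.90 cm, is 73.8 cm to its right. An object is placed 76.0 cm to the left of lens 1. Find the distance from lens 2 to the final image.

5.53 cm

Lens 1 is diverging, so f₁ = −16.0 cm.
Lens 1: 1/d_i1 = 1/f₁ − 1/d_o1 = 1/(-16.0) − 1/(76.0) = -0.07566, so d_i1 = -13.22 cm.
The intermediate image is 13.22 cm to the left of lens 1 (virtual), which is 73.8 − (-13.22) = 87.02 cm to the left of lens 2, so d_o2 = +87.02 cm.
Lens 2 is diverging, so f₂ = −5.90 cm.
Lens 2: 1/d_i2 = 1/f₂ − 1/d_o2 = 1/(-5.90) − 1/(87.02) = -0.1810, so d_i2 = -5.53 cm.
The final image is virtual, 5.53 cm to the left of lens 2 (overall magnification ≈ 0.011).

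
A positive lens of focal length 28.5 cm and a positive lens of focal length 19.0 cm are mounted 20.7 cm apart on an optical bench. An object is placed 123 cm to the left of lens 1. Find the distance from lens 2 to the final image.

Lens 1: 1/d_i1 = 1/f₁ − 1/d_o1 = 1/(28.5) − 1/(123) = 0.02696, so d_i1 = 37.10 cm.
The intermediate image is 37.10 cm to the right of lens 1, which lies 16.40 cm to the right of lens 2 — a virtual object — so d_o2 = −16.40 cm.
Lens 2: 1/d_i2 = 1/f₂ − 1/d_o2 = 1/(19.0) − 1/(-16.40) = 0.1136, so d_i2 = 8.80 cm.
The final image is real, 8.80 cm to the right of lens 2 (overall magnification ≈ -0.16).

8.80 cm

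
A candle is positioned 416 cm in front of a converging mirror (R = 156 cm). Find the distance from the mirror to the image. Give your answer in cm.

f = R/2 = 156/2 = 78.00 cm.
Mirror equation: 1/s_i = 1/f − 1/s_o = 1/(78.00) − 1/(416) = 0.01282 − 0.002404 = 0.01042, so s_i = 96.0 cm.
The image is real, inverted and reduced, in front of the mirror.

96.0 cm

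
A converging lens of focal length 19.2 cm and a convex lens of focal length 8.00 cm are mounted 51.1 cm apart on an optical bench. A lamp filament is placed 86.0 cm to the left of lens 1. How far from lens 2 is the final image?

11.5 cm

Lens 1: 1/d_i1 = 1/f₁ − 1/d_o1 = 1/(19.2) − 1/(86.0) = 0.04046, so d_i1 = 24.72 cm.
The intermediate image is 24.72 cm to the right of lens 1, which is 51.1 − (24.72) = 26.38 cm to the left of lens 2, so d_o2 = +26.38 cm.
Lens 2: 1/d_i2 = 1/f₂ − 1/d_o2 = 1/(8.00) − 1/(26.38) = 0.08709, so d_i2 = 11.5 cm.
The final image is real, 11.5 cm to the right of lens 2 (overall magnification ≈ 0.13).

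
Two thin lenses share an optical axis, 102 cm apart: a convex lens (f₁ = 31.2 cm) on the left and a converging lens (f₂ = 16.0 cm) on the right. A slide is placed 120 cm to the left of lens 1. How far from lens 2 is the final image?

21.8 cm

Lens 1: 1/d_i1 = 1/f₁ − 1/d_o1 = 1/(31.2) − 1/(120) = 0.02372, so d_i1 = 42.16 cm.
The intermediate image is 42.16 cm to the right of lens 1, which is 102 − (42.16) = 59.84 cm to the left of lens 2, so d_o2 = +59.84 cm.
Lens 2: 1/d_i2 = 1/f₂ − 1/d_o2 = 1/(16.0) − 1/(59.84) = 0.04579, so d_i2 = 21.8 cm.
The final image is real, 21.8 cm to the right of lens 2 (overall magnification ≈ 0.13).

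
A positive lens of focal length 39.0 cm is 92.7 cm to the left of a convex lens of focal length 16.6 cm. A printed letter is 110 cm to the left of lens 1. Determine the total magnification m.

Lens 1: 1/d_i1 = 1/(39.0) − 1/(110) = 0.01655, so d_i1 = 60.42 cm; m₁ = −d_i1/d_o1 = -0.5493.
d_o2 = 92.7 − (60.42) = 32.28 cm.
Lens 2: 1/d_i2 = 1/(16.6) − 1/(32.28) = 0.02926, so d_i2 = 34.17 cm; m₂ = −d_i2/d_o2 = -1.059.
m = m₁·m₂ = (-0.5493)(-1.059) = +0.582.

m = +0.582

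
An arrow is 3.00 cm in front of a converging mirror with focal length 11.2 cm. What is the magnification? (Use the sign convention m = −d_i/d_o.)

1/d_i = 1/f − 1/d_o = 1/(11.20) − 1/(3.00) = -0.2440, so d_i = -4.098 cm.
m = −d_i/d_o = −(-4.098)/(3.00) = +1.37.
The image is virtual, upright and enlarged, behind the mirror.

m = +1.37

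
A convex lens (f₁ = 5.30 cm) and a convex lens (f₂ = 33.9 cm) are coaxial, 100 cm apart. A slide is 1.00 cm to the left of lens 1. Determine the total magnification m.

Lens 1: 1/d_i1 = 1/(5.30) − 1/(1.00) = -0.8113, so d_i1 = -1.233 cm; m₁ = −d_i1/d_o1 = +1.233.
d_o2 = 100 − (-1.233) = 101.2 cm.
Lens 2: 1/d_i2 = 1/(33.9) − 1/(101.2) = 0.01962, so d_i2 = 50.98 cm; m₂ = −d_i2/d_o2 = -0.5037.
m = m₁·m₂ = (+1.233)(-0.5037) = -0.621.

m = -0.621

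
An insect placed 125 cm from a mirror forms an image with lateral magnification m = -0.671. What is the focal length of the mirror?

f = 50.2 cm (concave)

m = −d_i/d_o ⇒ d_i = −m·d_o = −(-0.671)·(125) = 83.88 cm.
1/f = 1/d_o + 1/d_i = 1/(125) + 1/(83.88) = 0.01992, so f = 50.2 cm.
Since f is positive, the mirror is concave.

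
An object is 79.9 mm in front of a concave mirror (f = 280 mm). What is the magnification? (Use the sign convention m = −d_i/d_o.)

m = +1.40

1/d_i = 1/f − 1/d_o = 1/(280.0) − 1/(79.9) = -0.008944, so d_i = -111.8 mm.
m = −d_i/d_o = −(-111.8)/(79.9) = +1.40.
The image is virtual, upright and enlarged, behind the mirror.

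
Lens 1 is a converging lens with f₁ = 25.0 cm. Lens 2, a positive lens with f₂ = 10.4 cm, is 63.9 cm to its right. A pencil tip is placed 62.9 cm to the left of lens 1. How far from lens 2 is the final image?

19.4 cm

Lens 1: 1/d_i1 = 1/f₁ − 1/d_o1 = 1/(25.0) − 1/(62.9) = 0.02410, so d_i1 = 41.49 cm.
The intermediate image is 41.49 cm to the right of lens 1, which is 63.9 − (41.49) = 22.41 cm to the left of lens 2, so d_o2 = +22.41 cm.
Lens 2: 1/d_i2 = 1/f₂ − 1/d_o2 = 1/(10.4) − 1/(22.41) = 0.05153, so d_i2 = 19.4 cm.
The final image is real, 19.4 cm to the right of lens 2 (overall magnification ≈ 0.57).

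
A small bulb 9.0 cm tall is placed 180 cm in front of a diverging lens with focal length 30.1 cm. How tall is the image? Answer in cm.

1.29 cm

For a diverging lens, f = -30.1 cm.
1/d_i = 1/f − 1/d_o = 1/(-30.10) − 1/(180) = -0.03878, so d_i = -25.79 cm.
m = −d_i/d_o = +0.1433.
|h_i| = |m|·h_o = 0.1433 × 9.0 = 1.29 cm. The image is virtual, upright and reduced, on the same side as the object.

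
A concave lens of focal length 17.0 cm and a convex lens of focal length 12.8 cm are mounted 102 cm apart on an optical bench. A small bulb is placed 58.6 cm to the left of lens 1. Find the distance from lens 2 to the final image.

Lens 1 is diverging, so f₁ = −17.0 cm.
Lens 1: 1/d_i1 = 1/f₁ − 1/d_o1 = 1/(-17.0) − 1/(58.6) = -0.07589, so d_i1 = -13.18 cm.
The intermediate image is 13.18 cm to the left of lens 1 (virtual), which is 102 − (-13.18) = 115.2 cm to the left of lens 2, so d_o2 = +115.2 cm.
Lens 2: 1/d_i2 = 1/f₂ − 1/d_o2 = 1/(12.8) − 1/(115.2) = 0.06944, so d_i2 = 14.4 cm.
The final image is real, 14.4 cm to the right of lens 2 (overall magnification ≈ -0.028).

14.4 cm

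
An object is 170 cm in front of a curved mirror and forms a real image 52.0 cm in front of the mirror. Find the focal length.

f = 39.8 cm (concave)

Real image ⇒ d_i = +52.0 cm.
1/f = 1/d_o + 1/d_i = 1/(170) + 1/(52.0) = 0.02511, so f = 39.8 cm.
Since f is positive, the curved mirror is concave.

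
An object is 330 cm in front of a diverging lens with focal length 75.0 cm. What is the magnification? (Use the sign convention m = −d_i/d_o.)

For a diverging lens, f = -75.0 cm.
1/d_i = 1/f − 1/d_o = 1/(-75.00) − 1/(330) = -0.01636, so d_i = -61.11 cm.
m = −d_i/d_o = −(-61.11)/(330) = +0.185.
The image is virtual, upright and reduced, on the same side as the object.

m = +0.185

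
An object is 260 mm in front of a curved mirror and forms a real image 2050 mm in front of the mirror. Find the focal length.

Real image ⇒ d_i = +2050 mm.
1/f = 1/d_o + 1/d_i = 1/(260) + 1/(2050) = 0.004334, so f = 231 mm.
Since f is positive, the curved mirror is concave.

f = 231 mm (concave)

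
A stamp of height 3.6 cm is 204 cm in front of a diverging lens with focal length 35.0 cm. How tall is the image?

0.527 cm

For a diverging lens, f = -35.0 cm.
1/d_i = 1/f − 1/d_o = 1/(-35.00) − 1/(204) = -0.03347, so d_i = -29.87 cm.
m = −d_i/d_o = +0.1464.
|h_i| = |m|·h_o = 0.1464 × 3.6 = 0.527 cm. The image is virtual, upright and reduced, on the same side as the object.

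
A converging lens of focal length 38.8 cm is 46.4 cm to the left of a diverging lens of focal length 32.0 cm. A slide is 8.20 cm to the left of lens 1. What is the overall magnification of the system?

Lens 1: 1/d_i1 = 1/(38.8) − 1/(8.20) = -0.09618, so d_i1 = -10.40 cm; m₁ = −d_i1/d_o1 = +1.268.
d_o2 = 46.4 − (-10.40) = 56.80 cm.
f₂ = −32.0 cm (diverging).
Lens 2: 1/d_i2 = 1/(-32.0) − 1/(56.80) = -0.04886, so d_i2 = -20.47 cm; m₂ = −d_i2/d_o2 = +0.3604.
m = m₁·m₂ = (+1.268)(+0.3604) = +0.457.

m = +0.457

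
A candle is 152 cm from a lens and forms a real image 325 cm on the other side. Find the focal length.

f = 104 cm (converging)

Real image ⇒ d_i = +325 cm.
1/f = 1/d_o + 1/d_i = 1/(152) + 1/(325) = 0.009656, so f = 104 cm.
Since f is positive, the lens is converging.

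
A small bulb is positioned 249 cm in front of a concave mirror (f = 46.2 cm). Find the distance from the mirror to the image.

56.7 cm

Mirror equation: 1/s_i = 1/f − 1/s_o = 1/(46.20) − 1/(249) = 0.02165 − 0.004016 = 0.01763, so s_i = 56.7 cm.
The image is real, inverted and reduced, in front of the mirror.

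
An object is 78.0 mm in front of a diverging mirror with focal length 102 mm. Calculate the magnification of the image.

m = +0.567

For a diverging mirror, f = -102 mm.
1/d_i = 1/f − 1/d_o = 1/(-102.0) − 1/(78.0) = -0.02262, so d_i = -44.20 mm.
m = −d_i/d_o = −(-44.20)/(78.0) = +0.567.
The image is virtual, upright and reduced, behind the mirror.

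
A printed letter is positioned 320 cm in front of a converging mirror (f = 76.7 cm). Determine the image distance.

Mirror equation: 1/d_i = 1/f − 1/d_o = 1/(76.70) − 1/(320) = 0.01304 − 0.003125 = 0.009913, so d_i = 101 cm.
The image is real, inverted and reduced, in front of the mirror.

101 cm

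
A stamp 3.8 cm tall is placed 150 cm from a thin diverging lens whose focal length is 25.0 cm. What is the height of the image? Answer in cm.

For a diverging lens, f = -25.0 cm.
1/d_i = 1/f − 1/d_o = 1/(-25.00) − 1/(150) = -0.04667, so d_i = -21.43 cm.
m = −d_i/d_o = +0.1429.
|h_i| = |m|·h_o = 0.1429 × 3.8 = 0.543 cm. The image is virtual, upright and reduced, on the same side as the object.

0.543 cm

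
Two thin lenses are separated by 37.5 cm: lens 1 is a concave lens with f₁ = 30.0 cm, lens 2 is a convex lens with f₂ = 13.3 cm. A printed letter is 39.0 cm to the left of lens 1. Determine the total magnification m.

m = -0.141

f₁ = −30.0 cm (diverging).
Lens 1: 1/d_i1 = 1/(-30.0) − 1/(39.0) = -0.05897, so d_i1 = -16.96 cm; m₁ = −d_i1/d_o1 = +0.4349.
d_o2 = 37.5 − (-16.96) = 54.46 cm.
Lens 2: 1/d_i2 = 1/(13.3) − 1/(54.46) = 0.05683, so d_i2 = 17.60 cm; m₂ = −d_i2/d_o2 = -0.3231.
m = m₁·m₂ = (+0.4349)(-0.3231) = -0.141.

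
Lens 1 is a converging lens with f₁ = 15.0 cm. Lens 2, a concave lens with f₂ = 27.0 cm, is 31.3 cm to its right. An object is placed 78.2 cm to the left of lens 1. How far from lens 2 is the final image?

Lens 1: 1/d_i1 = 1/f₁ − 1/d_o1 = 1/(15.0) − 1/(78.2) = 0.05388, so d_i1 = 18.56 cm.
The intermediate image is 18.56 cm to the right of lens 1, which is 31.3 − (18.56) = 12.74 cm to the left of lens 2, so d_o2 = +12.74 cm.
Lens 2 is diverging, so f₂ = −27.0 cm.
Lens 2: 1/d_i2 = 1/f₂ − 1/d_o2 = 1/(-27.0) − 1/(12.74) = -0.1155, so d_i2 = -8.66 cm.
The final image is virtual, 8.66 cm to the left of lens 2 (overall magnification ≈ -0.16).

8.66 cm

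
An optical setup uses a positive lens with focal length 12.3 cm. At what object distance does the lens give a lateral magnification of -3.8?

m = −d_i/d_o ⇒ d_i = −m·d_o.
1/f = 1/d_o + 1/d_i = 1/d_o − 1/(m·d_o) = (1 − 1/m)/d_o, so d_o = f(1 − 1/m) = (12.30)(1 − 1/(-3.8)) = 15.5 cm.

15.5 cm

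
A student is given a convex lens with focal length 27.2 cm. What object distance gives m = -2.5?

38.1 cm

m = −d_i/d_o ⇒ d_i = −m·d_o.
1/f = 1/d_o + 1/d_i = 1/d_o − 1/(m·d_o) = (1 − 1/m)/d_o, so d_o = f(1 − 1/m) = (27.20)(1 − 1/(-2.5)) = 38.1 cm.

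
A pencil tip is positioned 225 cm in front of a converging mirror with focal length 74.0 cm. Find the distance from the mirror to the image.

110 cm

Mirror equation: 1/s_i = 1/f − 1/s_o = 1/(74.00) − 1/(225) = 0.01351 − 0.004444 = 0.009069, so s_i = 110 cm.
The image is real, inverted and reduced, in front of the mirror.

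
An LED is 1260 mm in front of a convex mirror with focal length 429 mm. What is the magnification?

For a convex mirror, f = -429 mm.
1/d_i = 1/f − 1/d_o = 1/(-429.0) − 1/(1260) = -0.003125, so d_i = -320.0 mm.
m = −d_i/d_o = −(-320.0)/(1260) = +0.254.
The image is virtual, upright and reduced, behind the mirror.

m = +0.254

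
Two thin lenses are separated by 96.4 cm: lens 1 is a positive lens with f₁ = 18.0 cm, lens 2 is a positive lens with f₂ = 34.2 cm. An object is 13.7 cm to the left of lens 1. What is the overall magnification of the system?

m = -1.20

Lens 1: 1/d_i1 = 1/(18.0) − 1/(13.7) = -0.01744, so d_i1 = -57.35 cm; m₁ = −d_i1/d_o1 = +4.186.
d_o2 = 96.4 − (-57.35) = 153.8 cm.
Lens 2: 1/d_i2 = 1/(34.2) − 1/(153.8) = 0.02274, so d_i2 = 43.98 cm; m₂ = −d_i2/d_o2 = -0.2860.
m = m₁·m₂ = (+4.186)(-0.2860) = -1.20.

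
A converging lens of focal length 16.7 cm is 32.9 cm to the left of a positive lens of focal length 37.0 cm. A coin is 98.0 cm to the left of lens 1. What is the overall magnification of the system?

m = -0.314

Lens 1: 1/d_i1 = 1/(16.7) − 1/(98.0) = 0.04968, so d_i1 = 20.13 cm; m₁ = −d_i1/d_o1 = -0.2054.
d_o2 = 32.9 − (20.13) = 12.77 cm.
Lens 2: 1/d_i2 = 1/(37.0) − 1/(12.77) = -0.05128, so d_i2 = -19.50 cm; m₂ = −d_i2/d_o2 = +1.527.
m = m₁·m₂ = (-0.2054)(+1.527) = -0.314.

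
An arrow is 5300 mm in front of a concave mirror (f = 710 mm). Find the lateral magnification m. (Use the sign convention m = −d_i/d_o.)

m = -0.155

1/d_i = 1/f − 1/d_o = 1/(710.0) − 1/(5300) = 0.001220, so d_i = 819.8 mm.
m = −d_i/d_o = −(819.8)/(5300) = -0.155.
The image is real, inverted and reduced, in front of the mirror.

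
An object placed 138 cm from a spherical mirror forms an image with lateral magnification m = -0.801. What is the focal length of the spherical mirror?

m = −d_i/d_o ⇒ d_i = −m·d_o = −(-0.801)·(138) = 110.5 cm.
1/f = 1/d_o + 1/d_i = 1/(138) + 1/(110.5) = 0.01630, so f = 61.4 cm.
Since f is positive, the spherical mirror is concave.

f = 61.4 cm (concave)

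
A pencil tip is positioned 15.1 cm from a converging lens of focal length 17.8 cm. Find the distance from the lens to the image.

Lens equation: 1/d_i = 1/f − 1/d_o = 1/(17.80) − 1/(15.1) = 0.05618 − 0.06623 = -0.01005, so d_i = -99.5 cm.
The image is virtual, upright and enlarged, on the same side as the object.

99.5 cm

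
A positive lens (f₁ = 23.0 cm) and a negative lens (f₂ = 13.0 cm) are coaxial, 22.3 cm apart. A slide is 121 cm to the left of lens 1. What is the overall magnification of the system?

m = -0.442

Lens 1: 1/d_i1 = 1/(23.0) − 1/(121) = 0.03521, so d_i1 = 28.40 cm; m₁ = −d_i1/d_o1 = -0.2347.
d_o2 = 22.3 − (28.40) = -6.100 cm (virtual object).
f₂ = −13.0 cm (diverging).
Lens 2: 1/d_i2 = 1/(-13.0) − 1/(-6.100) = 0.08701, so d_i2 = 11.49 cm; m₂ = −d_i2/d_o2 = +1.884.
m = m₁·m₂ = (-0.2347)(+1.884) = -0.442.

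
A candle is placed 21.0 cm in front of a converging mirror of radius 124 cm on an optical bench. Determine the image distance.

31.8 cm

f = R/2 = 124/2 = 62.00 cm.
Mirror equation: 1/s_i = 1/f − 1/s_o = 1/(62.00) − 1/(21.0) = 0.01613 − 0.04762 = -0.03149, so s_i = -31.8 cm.
The image is virtual, upright and enlarged, behind the mirror.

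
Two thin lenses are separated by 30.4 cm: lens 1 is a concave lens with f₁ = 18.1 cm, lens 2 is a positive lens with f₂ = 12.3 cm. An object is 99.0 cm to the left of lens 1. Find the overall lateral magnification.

m = -0.0569

f₁ = −18.1 cm (diverging).
Lens 1: 1/d_i1 = 1/(-18.1) − 1/(99.0) = -0.06535, so d_i1 = -15.30 cm; m₁ = −d_i1/d_o1 = +0.1545.
d_o2 = 30.4 − (-15.30) = 45.70 cm.
Lens 2: 1/d_i2 = 1/(12.3) − 1/(45.70) = 0.05942, so d_i2 = 16.83 cm; m₂ = −d_i2/d_o2 = -0.3683.
m = m₁·m₂ = (+0.1545)(-0.3683) = -0.0569.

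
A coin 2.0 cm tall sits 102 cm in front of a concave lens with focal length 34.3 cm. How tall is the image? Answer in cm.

0.503 cm

For a concave lens, f = -34.3 cm.
1/d_i = 1/f − 1/d_o = 1/(-34.30) − 1/(102) = -0.03896, so d_i = -25.67 cm.
m = −d_i/d_o = +0.2517.
|h_i| = |m|·h_o = 0.2517 × 2.0 = 0.503 cm. The image is virtual, upright and reduced, on the same side as the object.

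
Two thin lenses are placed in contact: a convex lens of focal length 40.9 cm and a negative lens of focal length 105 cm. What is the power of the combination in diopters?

P₁ = 1/f₁ = 1/(0.409 m) = +2.445 D; P₂ = 1/f₂ = 1/(-1.05 m) = -0.9524 D.
For thin lenses in contact, P = P₁ + P₂ = (+2.445) + (-0.9524) = +1.49 D.

P = +1.49 D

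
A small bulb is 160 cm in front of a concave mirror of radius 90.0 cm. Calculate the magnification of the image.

f = R/2 = 90.0/2 = 45.00 cm.
1/d_i = 1/f − 1/d_o = 1/(45.00) − 1/(160) = 0.01597, so d_i = 62.61 cm.
m = −d_i/d_o = −(62.61)/(160) = -0.391.
The image is real, inverted and reduced, in front of the mirror.

m = -0.391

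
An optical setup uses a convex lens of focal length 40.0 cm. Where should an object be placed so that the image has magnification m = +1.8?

m = −d_i/d_o ⇒ d_i = −m·d_o.
1/f = 1/d_o + 1/d_i = 1/d_o − 1/(m·d_o) = (1 − 1/m)/d_o, so d_o = f(1 − 1/m) = (40.00)(1 − 1/(+1.8)) = 17.8 cm.

17.8 cm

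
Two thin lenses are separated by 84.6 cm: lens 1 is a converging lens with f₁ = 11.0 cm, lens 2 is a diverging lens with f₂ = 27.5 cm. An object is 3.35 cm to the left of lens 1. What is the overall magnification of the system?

Lens 1: 1/d_i1 = 1/(11.0) − 1/(3.35) = -0.2076, so d_i1 = -4.817 cm; m₁ = −d_i1/d_o1 = +1.438.
d_o2 = 84.6 − (-4.817) = 89.42 cm.
f₂ = −27.5 cm (diverging).
Lens 2: 1/d_i2 = 1/(-27.5) − 1/(89.42) = -0.04755, so d_i2 = -21.03 cm; m₂ = −d_i2/d_o2 = +0.2352.
m = m₁·m₂ = (+1.438)(+0.2352) = +0.338.

m = +0.338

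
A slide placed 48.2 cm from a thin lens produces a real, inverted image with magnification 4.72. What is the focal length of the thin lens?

f = 39.8 cm (converging)

m = −d_i/d_o ⇒ d_i = −m·d_o = −(-4.72)·(48.2) = 227.5 cm.
1/f = 1/d_o + 1/d_i = 1/(48.2) + 1/(227.5) = 0.02514, so f = 39.8 cm.
Since f is positive, the thin lens is converging.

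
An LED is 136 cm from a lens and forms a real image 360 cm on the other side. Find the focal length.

f = 98.7 cm (converging)

Real image ⇒ d_i = +360 cm.
1/f = 1/d_o + 1/d_i = 1/(136) + 1/(360) = 0.01013, so f = 98.7 cm.
Since f is positive, the lens is converging.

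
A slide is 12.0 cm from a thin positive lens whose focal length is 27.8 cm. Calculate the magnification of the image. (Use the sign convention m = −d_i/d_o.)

1/d_i = 1/f − 1/d_o = 1/(27.80) − 1/(12.0) = -0.04736, so d_i = -21.11 cm.
m = −d_i/d_o = −(-21.11)/(12.0) = +1.76.
The image is virtual, upright and enlarged, on the same side as the object.

m = +1.76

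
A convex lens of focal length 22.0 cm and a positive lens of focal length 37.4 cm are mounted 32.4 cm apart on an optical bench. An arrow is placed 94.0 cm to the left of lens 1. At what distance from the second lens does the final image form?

4.08 cm

Lens 1: 1/d_i1 = 1/f₁ − 1/d_o1 = 1/(22.0) − 1/(94.0) = 0.03482, so d_i1 = 28.72 cm.
The intermediate image is 28.72 cm to the right of lens 1, which is 32.4 − (28.72) = 3.680 cm to the left of lens 2, so d_o2 = +3.680 cm.
Lens 2: 1/d_i2 = 1/f₂ − 1/d_o2 = 1/(37.4) − 1/(3.680) = -0.2450, so d_i2 = -4.08 cm.
The final image is virtual, 4.08 cm to the left of lens 2 (overall magnification ≈ -0.34).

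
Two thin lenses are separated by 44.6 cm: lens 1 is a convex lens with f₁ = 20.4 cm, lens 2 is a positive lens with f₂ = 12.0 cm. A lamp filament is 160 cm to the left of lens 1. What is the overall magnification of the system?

m = +0.190

Lens 1: 1/d_i1 = 1/(20.4) − 1/(160) = 0.04277, so d_i1 = 23.38 cm; m₁ = −d_i1/d_o1 = -0.1461.
d_o2 = 44.6 − (23.38) = 21.22 cm.
Lens 2: 1/d_i2 = 1/(12.0) − 1/(21.22) = 0.03621, so d_i2 = 27.62 cm; m₂ = −d_i2/d_o2 = -1.302.
m = m₁·m₂ = (-0.1461)(-1.302) = +0.190.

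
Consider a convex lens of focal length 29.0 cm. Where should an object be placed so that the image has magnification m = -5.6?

34.2 cm

m = −d_i/d_o ⇒ d_i = −m·d_o.
1/f = 1/d_o + 1/d_i = 1/d_o − 1/(m·d_o) = (1 − 1/m)/d_o, so d_o = f(1 − 1/m) = (29.00)(1 − 1/(-5.6)) = 34.2 cm.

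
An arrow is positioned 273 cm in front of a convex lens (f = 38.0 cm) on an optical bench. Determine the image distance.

44.1 cm

Lens equation: 1/v = 1/f − 1/u = 1/(38.00) − 1/(273) = 0.02632 − 0.003663 = 0.02265, so v = 44.1 cm.
The image is real, inverted and reduced, on the far side of the lens.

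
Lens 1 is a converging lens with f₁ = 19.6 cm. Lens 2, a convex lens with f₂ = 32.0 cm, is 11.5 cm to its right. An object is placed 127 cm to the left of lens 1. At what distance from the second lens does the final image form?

Lens 1: 1/d_i1 = 1/f₁ − 1/d_o1 = 1/(19.6) − 1/(127) = 0.04315, so d_i1 = 23.18 cm.
The intermediate image is 23.18 cm to the right of lens 1, which lies 11.68 cm to the right of lens 2 — a virtual object — so d_o2 = −11.68 cm.
Lens 2: 1/d_i2 = 1/f₂ − 1/d_o2 = 1/(32.0) − 1/(-11.68) = 0.1169, so d_i2 = 8.56 cm.
The final image is real, 8.56 cm to the right of lens 2 (overall magnification ≈ -0.13).

8.56 cm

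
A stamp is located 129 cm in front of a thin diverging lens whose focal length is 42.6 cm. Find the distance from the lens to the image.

For a diverging lens, f = -42.6 cm.
Thin-lens equation: 1/v = 1/f − 1/u = 1/(-42.60) − 1/(129) = -0.02347 − 0.007752 = -0.03123, so v = -32.0 cm.
The image is virtual, upright and reduced, on the same side as the object.

32.0 cm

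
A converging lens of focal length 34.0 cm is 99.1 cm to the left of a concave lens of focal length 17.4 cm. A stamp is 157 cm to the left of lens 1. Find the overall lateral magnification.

m = -0.0658

Lens 1: 1/d_i1 = 1/(34.0) − 1/(157) = 0.02304, so d_i1 = 43.40 cm; m₁ = −d_i1/d_o1 = -0.2764.
d_o2 = 99.1 − (43.40) = 55.70 cm.
f₂ = −17.4 cm (diverging).
Lens 2: 1/d_i2 = 1/(-17.4) − 1/(55.70) = -0.07542, so d_i2 = -13.26 cm; m₂ = −d_i2/d_o2 = +0.2380.
m = m₁·m₂ = (-0.2764)(+0.2380) = -0.0658.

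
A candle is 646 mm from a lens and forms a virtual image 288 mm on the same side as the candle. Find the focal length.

Virtual image ⇒ d_i = −288 mm.
1/f = 1/d_o + 1/d_i = 1/(646) + 1/(-288) = -0.001924, so f = -520 mm.
Since f is negative, the lens is diverging.

f = -520 mm (diverging)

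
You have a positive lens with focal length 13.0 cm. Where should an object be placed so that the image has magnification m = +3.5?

m = −d_i/d_o ⇒ d_i = −m·d_o.
1/f = 1/d_o + 1/d_i = 1/d_o − 1/(m·d_o) = (1 − 1/m)/d_o, so d_o = f(1 − 1/m) = (13.00)(1 − 1/(+3.5)) = 9.29 cm.

9.29 cm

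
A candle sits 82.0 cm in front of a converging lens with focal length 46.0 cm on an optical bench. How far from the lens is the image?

Thin-lens equation: 1/d_i = 1/f − 1/d_o = 1/(46.00) − 1/(82.0) = 0.02174 − 0.01220 = 0.009544, so d_i = 105 cm.
The image is real, inverted and enlarged, on the far side of the lens.

105 cm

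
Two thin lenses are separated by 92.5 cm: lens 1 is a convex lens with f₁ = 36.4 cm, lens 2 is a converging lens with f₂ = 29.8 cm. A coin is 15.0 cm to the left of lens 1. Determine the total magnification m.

Lens 1: 1/d_i1 = 1/(36.4) − 1/(15.0) = -0.03919, so d_i1 = -25.51 cm; m₁ = −d_i1/d_o1 = +1.701.
d_o2 = 92.5 − (-25.51) = 118.0 cm.
Lens 2: 1/d_i2 = 1/(29.8) − 1/(118.0) = 0.02508, so d_i2 = 39.87 cm; m₂ = −d_i2/d_o2 = -0.3379.
m = m₁·m₂ = (+1.701)(-0.3379) = -0.575.

m = -0.575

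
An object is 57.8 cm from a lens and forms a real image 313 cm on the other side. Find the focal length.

Real image ⇒ d_i = +313 cm.
1/f = 1/d_o + 1/d_i = 1/(57.8) + 1/(313) = 0.02050, so f = 48.8 cm.
Since f is positive, the lens is converging.

f = 48.8 cm (converging)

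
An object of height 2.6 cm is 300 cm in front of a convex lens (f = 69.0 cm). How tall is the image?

0.777 cm

1/d_i = 1/f − 1/d_o = 1/(69.00) − 1/(300) = 0.01116, so d_i = 89.61 cm.
m = −d_i/d_o = -0.2987.
|h_i| = |m|·h_o = 0.2987 × 2.6 = 0.777 cm. The image is real, inverted and reduced, on the far side of the lens.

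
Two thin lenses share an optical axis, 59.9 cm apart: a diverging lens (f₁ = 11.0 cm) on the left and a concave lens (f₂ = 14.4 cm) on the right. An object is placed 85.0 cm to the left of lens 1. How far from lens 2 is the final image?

11.9 cm

Lens 1 is diverging, so f₁ = −11.0 cm.
Lens 1: 1/d_i1 = 1/f₁ − 1/d_o1 = 1/(-11.0) − 1/(85.0) = -0.1027, so d_i1 = -9.740 cm.
The intermediate image is 9.740 cm to the left of lens 1 (virtual), which is 59.9 − (-9.740) = 69.64 cm to the left of lens 2, so d_o2 = +69.64 cm.
Lens 2 is diverging, so f₂ = −14.4 cm.
Lens 2: 1/d_i2 = 1/f₂ − 1/d_o2 = 1/(-14.4) − 1/(69.64) = -0.08380, so d_i2 = -11.9 cm.
The final image is virtual, 11.9 cm to the left of lens 2 (overall magnification ≈ 0.020).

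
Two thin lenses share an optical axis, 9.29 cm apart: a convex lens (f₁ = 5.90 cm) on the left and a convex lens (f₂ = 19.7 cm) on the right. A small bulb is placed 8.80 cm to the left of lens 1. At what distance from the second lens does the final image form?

Lens 1: 1/d_i1 = 1/f₁ − 1/d_o1 = 1/(5.90) − 1/(8.80) = 0.05586, so d_i1 = 17.90 cm.
The intermediate image is 17.90 cm to the right of lens 1, which lies 8.610 cm to the right of lens 2 — a virtual object — so d_o2 = −8.610 cm.
Lens 2: 1/d_i2 = 1/f₂ − 1/d_o2 = 1/(19.7) − 1/(-8.610) = 0.1669, so d_i2 = 5.99 cm.
The final image is real, 5.99 cm to the right of lens 2 (overall magnification ≈ -1.4).

5.99 cm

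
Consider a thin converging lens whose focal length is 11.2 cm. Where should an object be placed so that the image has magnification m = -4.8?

13.5 cm

m = −d_i/d_o ⇒ d_i = −m·d_o.
1/f = 1/d_o + 1/d_i = 1/d_o − 1/(m·d_o) = (1 − 1/m)/d_o, so d_o = f(1 − 1/m) = (11.20)(1 − 1/(-4.8)) = 13.5 cm.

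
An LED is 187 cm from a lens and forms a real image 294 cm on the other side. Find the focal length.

f = 114 cm (converging)

Real image ⇒ d_i = +294 cm.
1/f = 1/d_o + 1/d_i = 1/(187) + 1/(294) = 0.008749, so f = 114 cm.
Since f is positive, the lens is converging.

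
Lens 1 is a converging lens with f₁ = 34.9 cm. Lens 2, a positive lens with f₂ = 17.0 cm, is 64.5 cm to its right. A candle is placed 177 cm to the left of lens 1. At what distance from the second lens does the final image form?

Lens 1: 1/d_i1 = 1/f₁ − 1/d_o1 = 1/(34.9) − 1/(177) = 0.02300, so d_i1 = 43.47 cm.
The intermediate image is 43.47 cm to the right of lens 1, which is 64.5 − (43.47) = 21.03 cm to the left of lens 2, so d_o2 = +21.03 cm.
Lens 2: 1/d_i2 = 1/f₂ − 1/d_o2 = 1/(17.0) − 1/(21.03) = 0.01127, so d_i2 = 88.7 cm.
The final image is real, 88.7 cm to the right of lens 2 (overall magnification ≈ 1.0).

88.7 cm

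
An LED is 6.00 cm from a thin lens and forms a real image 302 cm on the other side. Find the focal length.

f = 5.88 cm (converging)

Real image ⇒ d_i = +302 cm.
1/f = 1/d_o + 1/d_i = 1/(6.00) + 1/(302) = 0.1700, so f = 5.88 cm.
Since f is positive, the thin lens is converging.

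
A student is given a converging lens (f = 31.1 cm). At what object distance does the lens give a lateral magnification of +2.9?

20.4 cm

m = −d_i/d_o ⇒ d_i = −m·d_o.
1/f = 1/d_o + 1/d_i = 1/d_o − 1/(m·d_o) = (1 − 1/m)/d_o, so d_o = f(1 − 1/m) = (31.10)(1 − 1/(+2.9)) = 20.4 cm.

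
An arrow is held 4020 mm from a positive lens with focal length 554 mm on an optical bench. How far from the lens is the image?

Thin-lens equation: 1/q = 1/f − 1/p = 1/(554.0) − 1/(4020) = 0.001805 − 0.0002488 = 0.001556, so q = 643 mm.
The image is real, inverted and reduced, on the far side of the lens.

643 mm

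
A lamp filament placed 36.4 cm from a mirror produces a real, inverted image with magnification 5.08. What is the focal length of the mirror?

m = −d_i/d_o ⇒ d_i = −m·d_o = −(-5.08)·(36.4) = 184.9 cm.
1/f = 1/d_o + 1/d_i = 1/(36.4) + 1/(184.9) = 0.03288, so f = 30.4 cm.
Since f is positive, the mirror is concave.

f = 30.4 cm (concave)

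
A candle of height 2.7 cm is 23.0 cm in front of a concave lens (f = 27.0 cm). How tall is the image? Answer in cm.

For a concave lens, f = -27.0 cm.
1/d_i = 1/f − 1/d_o = 1/(-27.00) − 1/(23.0) = -0.08052, so d_i = -12.42 cm.
m = −d_i/d_o = +0.5400.
|h_i| = |m|·h_o = 0.5400 × 2.7 = 1.46 cm. The image is virtual, upright and reduced, on the same side as the object.

1.46 cm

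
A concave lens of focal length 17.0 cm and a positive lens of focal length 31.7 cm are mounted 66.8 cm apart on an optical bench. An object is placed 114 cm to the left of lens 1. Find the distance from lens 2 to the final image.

Lens 1 is diverging, so f₁ = −17.0 cm.
Lens 1: 1/d_i1 = 1/f₁ − 1/d_o1 = 1/(-17.0) − 1/(114) = -0.06760, so d_i1 = -14.79 cm.
The intermediate image is 14.79 cm to the left of lens 1 (virtual), which is 66.8 − (-14.79) = 81.59 cm to the left of lens 2, so d_o2 = +81.59 cm.
Lens 2: 1/d_i2 = 1/f₂ − 1/d_o2 = 1/(31.7) − 1/(81.59) = 0.01929, so d_i2 = 51.8 cm.
The final image is real, 51.8 cm to the right of lens 2 (overall magnification ≈ -0.082).

51.8 cm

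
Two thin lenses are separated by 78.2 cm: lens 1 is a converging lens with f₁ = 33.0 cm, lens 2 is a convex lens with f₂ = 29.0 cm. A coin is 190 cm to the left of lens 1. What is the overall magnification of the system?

Lens 1: 1/d_i1 = 1/(33.0) − 1/(190) = 0.02504, so d_i1 = 39.94 cm; m₁ = −d_i1/d_o1 = -0.2102.
d_o2 = 78.2 − (39.94) = 38.26 cm.
Lens 2: 1/d_i2 = 1/(29.0) − 1/(38.26) = 0.008346, so d_i2 = 119.8 cm; m₂ = −d_i2/d_o2 = -3.132.
m = m₁·m₂ = (-0.2102)(-3.132) = +0.658.

m = +0.658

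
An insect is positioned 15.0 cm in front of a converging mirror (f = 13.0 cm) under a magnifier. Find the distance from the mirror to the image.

97.5 cm

Mirror equation: 1/s_i = 1/f − 1/s_o = 1/(13.00) − 1/(15.0) = 0.07692 − 0.06667 = 0.01026, so s_i = 97.5 cm.
The image is real, inverted and enlarged, in front of the mirror.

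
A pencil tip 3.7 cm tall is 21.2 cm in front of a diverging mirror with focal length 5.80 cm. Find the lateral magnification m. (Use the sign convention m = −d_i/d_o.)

For a diverging mirror, f = -5.80 cm.
1/d_i = 1/f − 1/d_o = 1/(-5.800) − 1/(21.2) = -0.2196, so d_i = -4.554 cm.
m = −d_i/d_o = −(-4.554)/(21.2) = +0.215.
The image is virtual, upright and reduced, behind the mirror.

m = +0.215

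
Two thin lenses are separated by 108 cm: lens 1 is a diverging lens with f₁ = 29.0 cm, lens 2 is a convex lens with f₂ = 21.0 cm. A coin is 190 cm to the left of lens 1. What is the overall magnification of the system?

f₁ = −29.0 cm (diverging).
Lens 1: 1/d_i1 = 1/(-29.0) − 1/(190) = -0.03975, so d_i1 = -25.16 cm; m₁ = −d_i1/d_o1 = +0.1324.
d_o2 = 108 − (-25.16) = 133.2 cm.
Lens 2: 1/d_i2 = 1/(21.0) − 1/(133.2) = 0.04011, so d_i2 = 24.93 cm; m₂ = −d_i2/d_o2 = -0.1872.
m = m₁·m₂ = (+0.1324)(-0.1872) = -0.0248.

m = -0.0248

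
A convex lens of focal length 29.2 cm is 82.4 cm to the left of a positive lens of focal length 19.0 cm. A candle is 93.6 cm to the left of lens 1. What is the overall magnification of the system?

m = +0.411

Lens 1: 1/d_i1 = 1/(29.2) − 1/(93.6) = 0.02356, so d_i1 = 42.44 cm; m₁ = −d_i1/d_o1 = -0.4534.
d_o2 = 82.4 − (42.44) = 39.96 cm.
Lens 2: 1/d_i2 = 1/(19.0) − 1/(39.96) = 0.02761, so d_i2 = 36.22 cm; m₂ = −d_i2/d_o2 = -0.9065.
m = m₁·m₂ = (-0.4534)(-0.9065) = +0.411.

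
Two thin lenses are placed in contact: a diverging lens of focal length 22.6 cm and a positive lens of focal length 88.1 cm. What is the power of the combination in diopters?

P = -3.29 D

P₁ = 1/f₁ = 1/(-0.226 m) = -4.425 D; P₂ = 1/f₂ = 1/(0.881 m) = +1.135 D.
For thin lenses in contact, P = P₁ + P₂ = (-4.425) + (+1.135) = -3.29 D.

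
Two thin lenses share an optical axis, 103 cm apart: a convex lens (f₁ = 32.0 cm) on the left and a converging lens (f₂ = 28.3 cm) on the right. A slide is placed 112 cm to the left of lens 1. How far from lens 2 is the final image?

Lens 1: 1/d_i1 = 1/f₁ − 1/d_o1 = 1/(32.0) − 1/(112) = 0.02232, so d_i1 = 44.80 cm.
The intermediate image is 44.80 cm to the right of lens 1, which is 103 − (44.80) = 58.20 cm to the left of lens 2, so d_o2 = +58.20 cm.
Lens 2: 1/d_i2 = 1/f₂ − 1/d_o2 = 1/(28.3) − 1/(58.20) = 0.01815, so d_i2 = 55.1 cm.
The final image is real, 55.1 cm to the right of lens 2 (overall magnification ≈ 0.38).

55.1 cm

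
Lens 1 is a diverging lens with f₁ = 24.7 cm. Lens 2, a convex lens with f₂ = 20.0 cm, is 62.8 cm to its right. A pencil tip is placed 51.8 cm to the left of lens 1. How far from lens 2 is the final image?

Lens 1 is diverging, so f₁ = −24.7 cm.
Lens 1: 1/d_i1 = 1/f₁ − 1/d_o1 = 1/(-24.7) − 1/(51.8) = -0.05979, so d_i1 = -16.72 cm.
The intermediate image is 16.72 cm to the left of lens 1 (virtual), which is 62.8 − (-16.72) = 79.52 cm to the left of lens 2, so d_o2 = +79.52 cm.
Lens 2: 1/d_i2 = 1/f₂ − 1/d_o2 = 1/(20.0) − 1/(79.52) = 0.03742, so d_i2 = 26.7 cm.
The final image is real, 26.7 cm to the right of lens 2 (overall magnification ≈ -0.11).

26.7 cm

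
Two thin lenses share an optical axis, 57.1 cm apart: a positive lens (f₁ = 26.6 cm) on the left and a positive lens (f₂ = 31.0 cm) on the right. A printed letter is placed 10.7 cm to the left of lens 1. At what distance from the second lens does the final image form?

Lens 1: 1/d_i1 = 1/f₁ − 1/d_o1 = 1/(26.6) − 1/(10.7) = -0.05586, so d_i1 = -17.90 cm.
The intermediate image is 17.90 cm to the left of lens 1 (virtual), which is 57.1 − (-17.90) = 75.00 cm to the left of lens 2, so d_o2 = +75.00 cm.
Lens 2: 1/d_i2 = 1/f₂ − 1/d_o2 = 1/(31.0) − 1/(75.00) = 0.01892, so d_i2 = 52.8 cm.
The final image is real, 52.8 cm to the right of lens 2 (overall magnification ≈ -1.2).

52.8 cm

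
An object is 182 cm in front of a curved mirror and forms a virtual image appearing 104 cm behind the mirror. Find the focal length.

f = -243 cm (convex)

Virtual image ⇒ d_i = −104 cm.
1/f = 1/d_o + 1/d_i = 1/(182) + 1/(-104) = -0.004121, so f = -243 cm.
Since f is negative, the curved mirror is convex.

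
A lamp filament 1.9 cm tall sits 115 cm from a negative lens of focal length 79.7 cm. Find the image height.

For a negative lens, f = -79.7 cm.
1/d_i = 1/f − 1/d_o = 1/(-79.70) − 1/(115) = -0.02124, so d_i = -47.07 cm.
m = −d_i/d_o = +0.4093.
|h_i| = |m|·h_o = 0.4093 × 1.9 = 0.778 cm. The image is virtual, upright and reduced, on the same side as the object.

0.778 cm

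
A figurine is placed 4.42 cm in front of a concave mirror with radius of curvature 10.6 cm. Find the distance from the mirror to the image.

f = R/2 = 10.6/2 = 5.300 cm.
Mirror equation: 1/s_i = 1/f − 1/s_o = 1/(5.300) − 1/(4.42) = 0.1887 − 0.2262 = -0.03757, so s_i = -26.6 cm.
The image is virtual, upright and enlarged, behind the mirror.

26.6 cm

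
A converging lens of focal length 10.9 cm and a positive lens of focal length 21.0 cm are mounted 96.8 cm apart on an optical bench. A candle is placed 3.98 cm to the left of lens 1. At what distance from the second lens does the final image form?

Lens 1: 1/d_i1 = 1/f₁ − 1/d_o1 = 1/(10.9) − 1/(3.98) = -0.1595, so d_i1 = -6.269 cm.
The intermediate image is 6.269 cm to the left of lens 1 (virtual), which is 96.8 − (-6.269) = 103.1 cm to the left of lens 2, so d_o2 = +103.1 cm.
Lens 2: 1/d_i2 = 1/f₂ − 1/d_o2 = 1/(21.0) − 1/(103.1) = 0.03792, so d_i2 = 26.4 cm.
The final image is real, 26.4 cm to the right of lens 2 (overall magnification ≈ -0.40).

26.4 cm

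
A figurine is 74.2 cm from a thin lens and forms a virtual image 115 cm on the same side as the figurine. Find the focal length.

f = 209 cm (converging)

Virtual image ⇒ d_i = −115 cm.
1/f = 1/d_o + 1/d_i = 1/(74.2) + 1/(-115) = 0.004781, so f = 209 cm.
Since f is positive, the thin lens is converging.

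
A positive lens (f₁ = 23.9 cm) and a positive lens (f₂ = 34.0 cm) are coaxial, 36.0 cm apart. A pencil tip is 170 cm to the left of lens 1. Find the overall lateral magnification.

Lens 1: 1/d_i1 = 1/(23.9) − 1/(170) = 0.03596, so d_i1 = 27.81 cm; m₁ = −d_i1/d_o1 = -0.1636.
d_o2 = 36.0 − (27.81) = 8.190 cm.
Lens 2: 1/d_i2 = 1/(34.0) − 1/(8.190) = -0.09269, so d_i2 = -10.79 cm; m₂ = −d_i2/d_o2 = +1.317.
m = m₁·m₂ = (-0.1636)(+1.317) = -0.215.

m = -0.215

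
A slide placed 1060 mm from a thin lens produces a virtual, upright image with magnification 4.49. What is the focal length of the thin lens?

m = −d_i/d_o ⇒ d_i = −m·d_o = −(+4.49)·(1060) = -4759 mm.
1/f = 1/d_o + 1/d_i = 1/(1060) + 1/(-4759) = 0.0007333, so f = 1360 mm.
Since f is positive, the thin lens is converging.

f = 1360 mm (converging)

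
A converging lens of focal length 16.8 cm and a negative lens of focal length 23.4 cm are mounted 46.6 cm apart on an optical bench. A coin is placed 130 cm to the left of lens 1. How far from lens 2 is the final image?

12.6 cm

Lens 1: 1/d_i1 = 1/f₁ − 1/d_o1 = 1/(16.8) − 1/(130) = 0.05183, so d_i1 = 19.29 cm.
The intermediate image is 19.29 cm to the right of lens 1, which is 46.6 − (19.29) = 27.31 cm to the left of lens 2, so d_o2 = +27.31 cm.
Lens 2 is diverging, so f₂ = −23.4 cm.
Lens 2: 1/d_i2 = 1/f₂ − 1/d_o2 = 1/(-23.4) − 1/(27.31) = -0.07935, so d_i2 = -12.6 cm.
The final image is virtual, 12.6 cm to the left of lens 2 (overall magnification ≈ -0.068).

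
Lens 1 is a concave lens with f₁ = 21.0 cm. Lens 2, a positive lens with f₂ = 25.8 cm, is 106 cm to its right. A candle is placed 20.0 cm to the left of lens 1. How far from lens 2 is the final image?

Lens 1 is diverging, so f₁ = −21.0 cm.
Lens 1: 1/d_i1 = 1/f₁ − 1/d_o1 = 1/(-21.0) − 1/(20.0) = -0.09762, so d_i1 = -10.24 cm.
The intermediate image is 10.24 cm to the left of lens 1 (virtual), which is 106 − (-10.24) = 116.2 cm to the left of lens 2, so d_o2 = +116.2 cm.
Lens 2: 1/d_i2 = 1/f₂ − 1/d_o2 = 1/(25.8) − 1/(116.2) = 0.03015, so d_i2 = 33.2 cm.
The final image is real, 33.2 cm to the right of lens 2 (overall magnification ≈ -0.15).

33.2 cm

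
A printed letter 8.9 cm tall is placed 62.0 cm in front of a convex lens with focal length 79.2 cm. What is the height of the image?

1/d_i = 1/f − 1/d_o = 1/(79.20) − 1/(62.0) = -0.003503, so d_i = -285.5 cm.
m = −d_i/d_o = +4.605.
|h_i| = |m|·h_o = 4.605 × 8.9 = 41.0 cm. The image is virtual, upright and enlarged, on the same side as the object.

41.0 cm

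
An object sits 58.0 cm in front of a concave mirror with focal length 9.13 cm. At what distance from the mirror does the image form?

10.8 cm

Mirror equation: 1/s_i = 1/f − 1/s_o = 1/(9.130) − 1/(58.0) = 0.1095 − 0.01724 = 0.09229, so s_i = 10.8 cm.
The image is real, inverted and reduced, in front of the mirror.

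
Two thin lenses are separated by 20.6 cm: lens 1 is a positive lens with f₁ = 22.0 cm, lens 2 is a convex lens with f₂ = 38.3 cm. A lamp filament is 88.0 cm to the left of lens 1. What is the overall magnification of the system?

Lens 1: 1/d_i1 = 1/(22.0) − 1/(88.0) = 0.03409, so d_i1 = 29.33 cm; m₁ = −d_i1/d_o1 = -0.3333.
d_o2 = 20.6 − (29.33) = -8.730 cm (virtual object).
Lens 2: 1/d_i2 = 1/(38.3) − 1/(-8.730) = 0.1407, so d_i2 = 7.109 cm; m₂ = −d_i2/d_o2 = +0.8144.
m = m₁·m₂ = (-0.3333)(+0.8144) = -0.271.

m = -0.271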